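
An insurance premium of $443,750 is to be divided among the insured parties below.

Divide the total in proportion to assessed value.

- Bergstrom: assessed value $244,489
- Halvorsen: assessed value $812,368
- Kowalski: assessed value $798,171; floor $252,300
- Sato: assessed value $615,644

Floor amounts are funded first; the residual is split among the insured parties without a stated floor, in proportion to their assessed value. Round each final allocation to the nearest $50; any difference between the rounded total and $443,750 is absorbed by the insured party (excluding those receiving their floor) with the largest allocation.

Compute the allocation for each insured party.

Bergstrom: $28,000; Halvorsen: $93,000; Kowalski: $252,300; Sato: $70,450

Guaranteed amounts: Kowalski $252,300. Residual $191,450.
Residual split over remaining assessed value 1,672,501: Bergstrom 27,986.48 → $28,000; Halvorsen 92,991.19 → $93,000; Sato 70,472.33 → $70,450.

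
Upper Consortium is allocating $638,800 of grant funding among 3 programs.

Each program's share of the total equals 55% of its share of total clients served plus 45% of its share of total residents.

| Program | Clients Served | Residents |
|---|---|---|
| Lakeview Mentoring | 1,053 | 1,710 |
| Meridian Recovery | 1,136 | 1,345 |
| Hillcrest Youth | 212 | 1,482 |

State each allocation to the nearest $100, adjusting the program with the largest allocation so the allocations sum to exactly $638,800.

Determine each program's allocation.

Lakeview Mentoring: $262,500 | Meridian Recovery: $251,400 | Hillcrest Youth: $124,900

Clients served total 2,401; residents total 4,537.
Blended shares (55% clients served + 45% residents): Lakeview Mentoring 0.4108; Meridian Recovery 0.3936; Hillcrest Youth 0.1956.
Raw shares: Lakeview Mentoring 262,430.19; Meridian Recovery 251,449.59; Hillcrest Youth 124,920.22.
After rounding ($100): Lakeview Mentoring $262,400; Meridian Recovery $251,400; Hillcrest Youth $124,900. Sum = $638,700.
Difference $638,800 − $638,700 = +$100 applied to largest allocation (Lakeview Mentoring): Lakeview Mentoring becomes $262,500.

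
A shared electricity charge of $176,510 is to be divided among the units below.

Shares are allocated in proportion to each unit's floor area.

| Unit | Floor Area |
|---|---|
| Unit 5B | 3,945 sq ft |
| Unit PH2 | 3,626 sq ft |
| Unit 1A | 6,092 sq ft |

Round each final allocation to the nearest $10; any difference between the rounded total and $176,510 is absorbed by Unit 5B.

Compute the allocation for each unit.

Floor area total: 13,663.
Pro-rata amounts: Unit 5B 3,945/13,663 × $176,510 = 50,964.79; Unit PH2 3,626/13,663 × $176,510 = 46,843.68; Unit 1A 6,092/13,663 × $176,510 = 78,701.52.
After rounding ($10): Unit 5B $50,960; Unit PH2 $46,840; Unit 1A $78,700. Sum = $176,500.
Difference $176,510 − $176,500 = +$10 applied to Unit 5B: Unit 5B becomes $50,970.

Unit 5B: $50,970; Unit PH2: $46,840; Unit 1A: $78,700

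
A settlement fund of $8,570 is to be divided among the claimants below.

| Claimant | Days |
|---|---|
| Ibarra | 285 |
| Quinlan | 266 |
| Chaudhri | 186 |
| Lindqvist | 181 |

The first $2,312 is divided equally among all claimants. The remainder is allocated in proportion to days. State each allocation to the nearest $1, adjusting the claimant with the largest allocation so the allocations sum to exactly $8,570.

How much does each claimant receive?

Ibarra: $2,521; Quinlan: $2,391; Chaudhri: $1,846; Lindqvist: $1,812

Equal tier: $2,312 ÷ 4 = $578 apiece.
Remainder $6,258 by days (total 918): Ibarra 1,942.84 → $1,943; Quinlan 1,813.32 → $1,813; Chaudhri 1,267.96 → $1,268; Lindqvist 1,233.88 → $1,234.
Totals: Ibarra $578 + $1,943 = $2,521; Quinlan $578 + $1,813 = $2,391; Chaudhri $578 + $1,268 = $1,846; Lindqvist $578 + $1,234 = $1,812.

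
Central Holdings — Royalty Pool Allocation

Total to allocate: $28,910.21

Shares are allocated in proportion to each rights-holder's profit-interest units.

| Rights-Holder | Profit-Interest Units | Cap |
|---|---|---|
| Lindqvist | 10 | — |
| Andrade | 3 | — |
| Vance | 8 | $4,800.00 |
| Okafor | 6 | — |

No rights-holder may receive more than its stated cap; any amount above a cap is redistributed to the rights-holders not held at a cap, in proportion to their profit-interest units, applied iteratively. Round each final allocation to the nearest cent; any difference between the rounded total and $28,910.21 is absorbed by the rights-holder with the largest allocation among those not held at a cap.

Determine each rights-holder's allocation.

Lindqvist: $12,689.58; Andrade: $3,806.88; Vance: $4,800.00; Okafor: $7,613.75

Total profit-interest units = 27.
Proportional shares (ignoring caps): Lindqvist 10,707.4852; Andrade 3,212.2456; Vance 8,565.9881; Okafor 6,424.4911.
Cap binds for Vance ($4,800.00); residual $24,110.21 reallocated over remaining profit-interest units 19.
Redistributed shares: Lindqvist 12,689.5842 → $12,689.58; Andrade 3,806.8753 → $3,806.88; Okafor 7,613.7505 → $7,613.75.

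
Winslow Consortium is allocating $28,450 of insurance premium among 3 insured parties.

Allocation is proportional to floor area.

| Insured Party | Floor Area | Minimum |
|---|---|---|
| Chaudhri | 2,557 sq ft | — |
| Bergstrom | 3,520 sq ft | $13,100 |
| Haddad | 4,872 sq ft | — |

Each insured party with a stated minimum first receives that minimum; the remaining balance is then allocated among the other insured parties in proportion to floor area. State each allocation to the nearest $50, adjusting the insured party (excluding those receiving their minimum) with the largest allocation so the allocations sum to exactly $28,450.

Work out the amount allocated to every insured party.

Chaudhri: $5,300; Bergstrom: $13,100; Haddad: $10,050

Minimums first: Bergstrom $13,100. Remaining pool $15,350.
Remaining pool split over remaining floor area 7,429: Chaudhri 5,283.34 → $5,300; Haddad 10,066.66 → $10,050.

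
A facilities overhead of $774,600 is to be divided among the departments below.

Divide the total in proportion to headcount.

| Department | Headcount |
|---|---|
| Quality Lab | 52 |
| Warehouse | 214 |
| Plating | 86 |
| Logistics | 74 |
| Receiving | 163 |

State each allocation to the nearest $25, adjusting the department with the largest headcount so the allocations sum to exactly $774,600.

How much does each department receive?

Combined headcount = 52 + 214 + 86 + 74 + 163 = 589.
Proportional shares: Quality Lab 68,385.74; Warehouse 281,433.62; Plating 113,099.49; Logistics 97,318.17; Receiving 214,362.99.
At nearest $25: Quality Lab $68,375; Warehouse $281,425; Plating $113,100; Logistics $97,325; Receiving $214,375. Sum = $774,600.
Sum already equals the total — no adjustment.

Quality Lab: $68,375; Warehouse: $281,425; Plating: $113,100; Logistics: $97,325; Receiving: $214,375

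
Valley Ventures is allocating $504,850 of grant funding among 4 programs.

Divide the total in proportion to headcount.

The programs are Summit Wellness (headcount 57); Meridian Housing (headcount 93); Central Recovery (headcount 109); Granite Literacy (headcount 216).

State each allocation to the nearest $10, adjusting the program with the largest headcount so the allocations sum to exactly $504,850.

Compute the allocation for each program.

Combined headcount = 475.
Pro-rata amounts: Summit Wellness 57/475 × $504,850 = 60,582.00; Meridian Housing 93/475 × $504,850 = 98,844.32; Central Recovery 109/475 × $504,850 = 115,849.79; Granite Literacy 216/475 × $504,850 = 229,573.89.
At nearest $10: Summit Wellness $60,580; Meridian Housing $98,840; Central Recovery $115,850; Granite Literacy $229,570. Sum = $504,840.
Difference $504,850 − $504,840 = +$10 applied to largest headcount (Granite Literacy): Granite Literacy becomes $229,580.

Summit Wellness: $60,580 | Meridian Housing: $98,840 | Central Recovery: $115,850 | Granite Literacy: $229,580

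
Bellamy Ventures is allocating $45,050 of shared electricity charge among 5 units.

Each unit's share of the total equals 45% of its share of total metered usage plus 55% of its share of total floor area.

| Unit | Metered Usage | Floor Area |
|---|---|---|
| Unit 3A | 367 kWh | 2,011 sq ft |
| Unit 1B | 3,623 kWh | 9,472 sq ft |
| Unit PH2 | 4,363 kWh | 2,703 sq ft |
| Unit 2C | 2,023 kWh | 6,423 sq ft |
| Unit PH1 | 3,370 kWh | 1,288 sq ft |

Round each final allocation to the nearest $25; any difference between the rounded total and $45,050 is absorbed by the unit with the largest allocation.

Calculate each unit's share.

Metered usage total 13,746; floor area total 21,897.
Blended shares (45% metered usage + 55% floor area): Unit 3A 0.0625; Unit 1B 0.3565; Unit PH2 0.2107; Unit 2C 0.2276; Unit PH1 0.1427.
Proportional shares: Unit 3A 2,816.79; Unit 1B 16,061.19; Unit PH2 9,493.09; Unit 2C 10,251.44; Unit PH1 6,427.48.
After rounding ($25): Unit 3A $2,825; Unit 1B $16,050; Unit PH2 $9,500; Unit 2C $10,250; Unit PH1 $6,425. Sum = $45,050.
Rounded total matches; no reconciliation needed.

Unit 3A: $2,825 | Unit 1B: $16,050 | Unit PH2: $9,500 | Unit 2C: $10,250 | Unit PH1: $6,425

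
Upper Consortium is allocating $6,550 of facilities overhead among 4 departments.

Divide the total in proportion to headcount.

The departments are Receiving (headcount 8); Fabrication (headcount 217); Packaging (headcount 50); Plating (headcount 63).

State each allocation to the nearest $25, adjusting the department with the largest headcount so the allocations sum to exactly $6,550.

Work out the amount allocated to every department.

Sum of headcount: 8 + 217 + 50 + 63 = 338.
Raw shares: Receiving 155.03; Fabrication 4,205.18; Packaging 968.93; Plating 1,220.86.
Rounded to nearest $25: Receiving $150; Fabrication $4,200; Packaging $975; Plating $1,225. Sum = $6,550.
Sum already equals the total — no adjustment.

Receiving: $150 · Fabrication: $4,200 · Packaging: $975 · Plating: $1,225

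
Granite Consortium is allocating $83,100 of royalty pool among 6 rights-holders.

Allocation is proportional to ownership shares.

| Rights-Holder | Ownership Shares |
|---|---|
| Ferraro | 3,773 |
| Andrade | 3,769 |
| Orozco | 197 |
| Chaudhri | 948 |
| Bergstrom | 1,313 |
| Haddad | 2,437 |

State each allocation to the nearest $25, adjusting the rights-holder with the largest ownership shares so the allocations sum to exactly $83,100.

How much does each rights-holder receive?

Ferraro: $25,225; Andrade: $25,175; Orozco: $1,325; Chaudhri: $6,325; Bergstrom: $8,775; Haddad: $16,275

Sum of ownership shares: 12,437.
Unrounded shares: Ferraro 3,773/12,437 × $83,100 = 25,209.96; Andrade 3,769/12,437 × $83,100 = 25,183.24; Orozco 197/12,437 × $83,100 = 1,316.29; Chaudhri 948/12,437 × $83,100 = 6,334.23; Bergstrom 1,313/12,437 × $83,100 = 8,773.04; Haddad 2,437/12,437 × $83,100 = 16,283.24.
At nearest $25: Ferraro $25,200; Andrade $25,175; Orozco $1,325; Chaudhri $6,325; Bergstrom $8,775; Haddad $16,275. Sum = $83,075.
Difference $83,100 − $83,075 = +$25 applied to largest ownership shares (Ferraro): Ferraro becomes $25,225.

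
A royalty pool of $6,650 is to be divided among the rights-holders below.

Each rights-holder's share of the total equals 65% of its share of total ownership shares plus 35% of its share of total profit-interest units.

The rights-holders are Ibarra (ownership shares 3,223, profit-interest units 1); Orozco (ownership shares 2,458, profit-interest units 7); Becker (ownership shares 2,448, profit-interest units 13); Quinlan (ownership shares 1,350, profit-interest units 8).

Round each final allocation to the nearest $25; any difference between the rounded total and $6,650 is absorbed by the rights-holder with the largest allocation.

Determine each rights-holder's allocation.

Ibarra: $1,550 · Orozco: $1,675 · Becker: $2,175 · Quinlan: $1,250

Ownership shares total 9,479; profit-interest units total 29.
Composite weights (65% ownership shares + 35% profit-interest units): Ibarra 0.2331; Orozco 0.2530; Becker 0.3248; Quinlan 0.1891.
Proportional shares: Ibarra 1,549.97; Orozco 1,682.68; Becker 2,159.67; Quinlan 1,257.68.
At nearest $25: Ibarra $1,550; Orozco $1,675; Becker $2,150; Quinlan $1,250. Sum = $6,625.
Difference $6,650 − $6,625 = +$25 applied to largest allocation (Becker): Becker becomes $2,175.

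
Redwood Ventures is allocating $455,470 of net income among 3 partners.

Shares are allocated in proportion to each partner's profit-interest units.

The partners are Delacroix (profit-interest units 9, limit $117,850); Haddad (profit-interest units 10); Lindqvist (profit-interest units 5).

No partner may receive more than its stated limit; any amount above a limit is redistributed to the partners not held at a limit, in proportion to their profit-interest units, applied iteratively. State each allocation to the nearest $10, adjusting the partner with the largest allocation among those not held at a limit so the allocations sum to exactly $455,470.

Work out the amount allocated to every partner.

Combined profit-interest units = 24.
Unconstrained shares: Delacroix 170,801.25; Haddad 189,779.17; Lindqvist 94,889.58.
Capped: Delacroix ($117,850); balance $337,620 reallocated over remaining profit-interest units 15.
Remaining shares: Haddad 225,080.00 → $225,080; Lindqvist 112,540.00 → $112,540.

Delacroix: $117,850 | Haddad: $225,080 | Lindqvist: $112,540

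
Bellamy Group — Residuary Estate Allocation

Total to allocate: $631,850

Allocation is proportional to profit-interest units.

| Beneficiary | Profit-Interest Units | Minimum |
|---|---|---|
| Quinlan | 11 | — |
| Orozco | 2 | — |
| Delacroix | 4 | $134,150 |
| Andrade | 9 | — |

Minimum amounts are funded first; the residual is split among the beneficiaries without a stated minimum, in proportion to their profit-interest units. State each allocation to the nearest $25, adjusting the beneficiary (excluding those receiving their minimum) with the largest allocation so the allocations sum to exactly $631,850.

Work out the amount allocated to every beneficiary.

Fund the minimums — Delacroix $134,150. Balance $497,700.
Balance split over remaining profit-interest units 22: Quinlan 248,850.00 → $248,850; Orozco 45,245.45 → $45,250; Andrade 203,604.55 → $203,600.

Quinlan: $248,850; Orozco: $45,250; Delacroix: $134,150; Andrade: $203,600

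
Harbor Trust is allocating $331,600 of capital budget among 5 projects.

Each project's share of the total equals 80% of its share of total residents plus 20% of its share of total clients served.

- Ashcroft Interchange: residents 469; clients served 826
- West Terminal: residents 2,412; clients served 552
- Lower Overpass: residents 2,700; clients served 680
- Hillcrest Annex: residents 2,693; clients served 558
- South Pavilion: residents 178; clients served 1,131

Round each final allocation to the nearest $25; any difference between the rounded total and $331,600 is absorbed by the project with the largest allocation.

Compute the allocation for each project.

Ashcroft Interchange: $29,350 · West Terminal: $85,475 · Lower Overpass: $96,775 · Hillcrest Annex: $94,400 · South Pavilion: $25,600

Residents total 8,452; clients served total 3,747.
Blended shares (80% residents + 20% clients served): Ashcroft Interchange 0.0885; West Terminal 0.2578; Lower Overpass 0.2919; Hillcrest Annex 0.2847; South Pavilion 0.0772.
Unrounded shares: Ashcroft Interchange 29,340.12; West Terminal 85,474.73; Lower Overpass 96,779.62; Hillcrest Annex 94,400.58; South Pavilion 25,604.95.
At nearest $25: Ashcroft Interchange $29,350; West Terminal $85,475; Lower Overpass $96,775; Hillcrest Annex $94,400; South Pavilion $25,600. Sum = $331,600.
No rounding difference to absorb.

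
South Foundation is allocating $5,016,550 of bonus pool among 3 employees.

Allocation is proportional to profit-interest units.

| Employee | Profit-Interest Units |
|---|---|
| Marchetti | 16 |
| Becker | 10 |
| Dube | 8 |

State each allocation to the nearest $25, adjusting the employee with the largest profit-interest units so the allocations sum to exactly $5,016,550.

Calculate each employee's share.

Marchetti: $2,360,725 · Becker: $1,475,450 · Dube: $1,180,375

Combined profit-interest units = 16 + 10 + 8 = 34.
Pro-rata amounts: Marchetti 2,360,729.41; Becker 1,475,455.88; Dube 1,180,364.71.
Rounded to nearest $25: Marchetti $2,360,725; Becker $1,475,450; Dube $1,180,375. Sum = $5,016,550.
Sum already equals the total — no adjustment.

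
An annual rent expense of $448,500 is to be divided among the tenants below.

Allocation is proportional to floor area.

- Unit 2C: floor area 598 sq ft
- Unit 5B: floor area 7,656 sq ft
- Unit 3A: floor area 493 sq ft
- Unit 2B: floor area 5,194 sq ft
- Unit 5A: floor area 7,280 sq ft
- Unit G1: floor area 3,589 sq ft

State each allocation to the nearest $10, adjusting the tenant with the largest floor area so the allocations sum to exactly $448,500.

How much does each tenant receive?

Total floor area = 24,810.
Proportional shares: Unit 2C 598/24,810 × $448,500 = 10,810.28; Unit 5B 7,656/24,810 × $448,500 = 138,400.48; Unit 3A 493/24,810 × $448,500 = 8,912.15; Unit 2B 5,194/24,810 × $448,500 = 93,893.95; Unit 5A 7,280/24,810 × $448,500 = 131,603.39; Unit G1 3,589/24,810 × $448,500 = 64,879.75.
After rounding ($10): Unit 2C $10,810; Unit 5B $138,400; Unit 3A $8,910; Unit 2B $93,890; Unit 5A $131,600; Unit G1 $64,880. Sum = $448,490.
Difference $448,500 − $448,490 = +$10 applied to largest floor area (Unit 5B): Unit 5B becomes $138,410.

Unit 2C: $10,810 | Unit 5B: $138,410 | Unit 3A: $8,910 | Unit 2B: $93,890 | Unit 5A: $131,600 | Unit G1: $64,880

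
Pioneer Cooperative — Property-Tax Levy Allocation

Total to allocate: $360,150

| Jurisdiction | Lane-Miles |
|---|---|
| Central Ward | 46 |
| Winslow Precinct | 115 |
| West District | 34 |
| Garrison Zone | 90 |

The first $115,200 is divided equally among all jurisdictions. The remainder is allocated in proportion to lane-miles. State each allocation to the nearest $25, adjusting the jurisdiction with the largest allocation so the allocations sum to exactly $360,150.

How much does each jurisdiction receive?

$115,200 shared equally gives $28,800 per jurisdiction.
Remainder $244,950 by lane-miles (total 285): Central Ward 39,535.79 → $39,525; Winslow Precinct 98,839.47 → $98,850; West District 29,222.11 → $29,225; Garrison Zone 77,352.63 → $77,350.
Totals: Central Ward $28,800 + $39,525 = $68,325; Winslow Precinct $28,800 + $98,850 = $127,650; West District $28,800 + $29,225 = $58,025; Garrison Zone $28,800 + $77,350 = $106,150.

Central Ward: $68,325 · Winslow Precinct: $127,650 · West District: $58,025 · Garrison Zone: $106,150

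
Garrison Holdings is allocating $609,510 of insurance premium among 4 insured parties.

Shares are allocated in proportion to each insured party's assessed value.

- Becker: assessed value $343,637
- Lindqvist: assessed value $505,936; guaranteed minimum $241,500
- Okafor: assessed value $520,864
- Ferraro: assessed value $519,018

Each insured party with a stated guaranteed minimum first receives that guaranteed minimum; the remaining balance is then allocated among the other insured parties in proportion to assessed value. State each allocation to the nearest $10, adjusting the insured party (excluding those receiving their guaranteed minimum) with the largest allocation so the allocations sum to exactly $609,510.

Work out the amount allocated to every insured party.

Becker: $91,410; Lindqvist: $241,500; Okafor: $138,540; Ferraro: $138,060

Fund the minimums — Lindqvist $241,500. Residual $368,010.
Residual split over remaining assessed value 1,383,519: Becker 91,405.94 → $91,410; Okafor 138,547.54 → $138,550; Ferraro 138,056.52 → $138,060.
Rounding difference −$10 applied to Okafor → $138,540.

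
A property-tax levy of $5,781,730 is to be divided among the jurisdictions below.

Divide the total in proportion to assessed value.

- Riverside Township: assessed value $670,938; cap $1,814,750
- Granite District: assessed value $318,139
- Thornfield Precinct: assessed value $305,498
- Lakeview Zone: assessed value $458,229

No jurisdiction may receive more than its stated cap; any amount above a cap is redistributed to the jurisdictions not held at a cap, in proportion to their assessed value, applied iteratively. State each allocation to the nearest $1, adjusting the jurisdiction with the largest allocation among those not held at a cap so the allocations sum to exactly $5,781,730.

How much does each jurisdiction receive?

Combined assessed value = 1,752,804.
Unconstrained shares: Riverside Township 2,213,129.57; Granite District 1,049,400.73; Thornfield Precinct 1,007,703.63; Lakeview Zone 1,511,496.07.
Cap binds for Riverside Township ($1,814,750); residual $3,966,980 reallocated over remaining assessed value 1,081,866.
Remaining shares: Granite District 1,166,550.25 → $1,166,550; Thornfield Precinct 1,120,198.30 → $1,120,198; Lakeview Zone 1,680,231.45 → $1,680,231.
Rounding difference +$1 applied to Lakeview Zone → $1,680,232.

Riverside Township: $1,814,750 · Granite District: $1,166,550 · Thornfield Precinct: $1,120,198 · Lakeview Zone: $1,680,232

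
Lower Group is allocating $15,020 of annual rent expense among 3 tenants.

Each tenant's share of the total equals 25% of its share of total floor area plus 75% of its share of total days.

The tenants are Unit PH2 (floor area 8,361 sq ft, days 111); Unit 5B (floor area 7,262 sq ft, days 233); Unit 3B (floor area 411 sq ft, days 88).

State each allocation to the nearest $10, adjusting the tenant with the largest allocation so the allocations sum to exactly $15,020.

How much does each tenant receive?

Totals — floor area 16,034, days 432.
Combined weights (25% floor area + 75% days): Unit PH2 0.3231; Unit 5B 0.5177; Unit 3B 0.1592.
Pro-rata amounts: Unit PH2 4,852.54; Unit 5B 7,776.49; Unit 3B 2,390.97.
Rounded to nearest $10: Unit PH2 $4,850; Unit 5B $7,780; Unit 3B $2,390. Sum = $15,020.
No rounding difference to absorb.

Unit PH2: $4,850 | Unit 5B: $7,780 | Unit 3B: $2,390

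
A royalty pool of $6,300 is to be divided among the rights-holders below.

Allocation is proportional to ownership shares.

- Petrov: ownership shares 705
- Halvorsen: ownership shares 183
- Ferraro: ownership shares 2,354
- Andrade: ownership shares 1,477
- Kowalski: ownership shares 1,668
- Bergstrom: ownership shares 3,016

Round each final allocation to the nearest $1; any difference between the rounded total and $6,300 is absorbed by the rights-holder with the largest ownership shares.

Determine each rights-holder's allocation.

Total ownership shares = 9,403.
Unrounded shares: Petrov 705/9,403 × $6,300 = 472.35; Halvorsen 183/9,403 × $6,300 = 122.61; Ferraro 2,354/9,403 × $6,300 = 1,577.18; Andrade 1,477/9,403 × $6,300 = 989.59; Kowalski 1,668/9,403 × $6,300 = 1,117.56; Bergstrom 3,016/9,403 × $6,300 = 2,020.72.
Rounded to nearest $1: Petrov $472; Halvorsen $123; Ferraro $1,577; Andrade $990; Kowalski $1,118; Bergstrom $2,021. Sum = $6,301.
Difference $6,300 − $6,301 = −$1 applied to largest ownership shares (Bergstrom): Bergstrom becomes $2,020.

Petrov: $472 · Halvorsen: $123 · Ferraro: $1,577 · Andrade: $990 · Kowalski: $1,118 · Bergstrom: $2,020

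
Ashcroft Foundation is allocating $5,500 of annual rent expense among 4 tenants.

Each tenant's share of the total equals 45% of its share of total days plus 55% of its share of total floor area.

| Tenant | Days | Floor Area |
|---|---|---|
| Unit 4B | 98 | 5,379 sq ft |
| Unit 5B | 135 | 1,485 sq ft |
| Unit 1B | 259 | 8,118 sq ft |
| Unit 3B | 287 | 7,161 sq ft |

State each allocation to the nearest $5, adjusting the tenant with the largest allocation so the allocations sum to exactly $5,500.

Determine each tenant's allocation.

Unit 4B: $1,045 · Unit 5B: $630 · Unit 1B: $1,935 · Unit 3B: $1,890

Totals — days 779, floor area 22,143.
Combined weights (45% days + 55% floor area): Unit 4B 0.1902; Unit 5B 0.1149; Unit 1B 0.3513; Unit 3B 0.3437.
Pro-rata amounts: Unit 4B 1,046.20; Unit 5B 631.78; Unit 1B 1,931.90; Unit 3B 1,890.12.
After rounding ($5): Unit 4B $1,045; Unit 5B $630; Unit 1B $1,930; Unit 3B $1,890. Sum = $5,495.
Difference $5,500 − $5,495 = +$5 applied to largest allocation (Unit 1B): Unit 1B becomes $1,935.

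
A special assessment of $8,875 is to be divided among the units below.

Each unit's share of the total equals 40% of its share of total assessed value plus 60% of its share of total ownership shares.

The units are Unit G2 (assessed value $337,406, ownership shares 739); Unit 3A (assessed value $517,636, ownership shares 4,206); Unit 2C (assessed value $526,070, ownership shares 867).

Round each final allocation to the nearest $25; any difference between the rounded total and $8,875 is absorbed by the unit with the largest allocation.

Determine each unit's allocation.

Unit G2: $1,550 · Unit 3A: $5,175 · Unit 2C: $2,150

Totals — assessed value 1,381,112, ownership shares 5,812.
Blended shares (40% assessed value + 60% ownership shares): Unit G2 0.1740; Unit 3A 0.5841; Unit 2C 0.2419.
Unrounded shares: Unit G2 1,544.34; Unit 3A 5,184.10; Unit 2C 2,146.56.
At nearest $25: Unit G2 $1,550; Unit 3A $5,175; Unit 2C $2,150. Sum = $8,875.
No rounding difference to absorb.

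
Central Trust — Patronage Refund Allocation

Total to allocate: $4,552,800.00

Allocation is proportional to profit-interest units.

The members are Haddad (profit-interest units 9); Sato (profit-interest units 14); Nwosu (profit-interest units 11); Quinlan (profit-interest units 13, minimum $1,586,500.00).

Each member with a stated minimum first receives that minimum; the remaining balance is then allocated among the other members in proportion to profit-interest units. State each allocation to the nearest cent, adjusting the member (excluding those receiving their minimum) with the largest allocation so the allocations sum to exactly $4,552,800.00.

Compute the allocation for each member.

Haddad: $785,197.06; Sato: $1,221,417.65; Nwosu: $959,685.29; Quinlan: $1,586,500.00

Fund the minimums — Quinlan $1,586,500.00. Residual $2,966,300.00.
Residual split over remaining profit-interest units 34: Haddad 785,197.0588 → $785,197.06; Sato 1,221,417.6471 → $1,221,417.65; Nwosu 959,685.2941 → $959,685.29.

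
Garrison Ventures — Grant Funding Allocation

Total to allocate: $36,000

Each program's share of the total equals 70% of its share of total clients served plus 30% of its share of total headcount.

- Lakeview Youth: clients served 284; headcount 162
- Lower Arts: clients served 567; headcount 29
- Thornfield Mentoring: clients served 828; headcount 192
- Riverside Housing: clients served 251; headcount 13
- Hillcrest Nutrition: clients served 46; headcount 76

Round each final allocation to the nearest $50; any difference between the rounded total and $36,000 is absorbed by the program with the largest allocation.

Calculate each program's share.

Lakeview Youth: $7,350; Lower Arts: $7,900; Thornfield Mentoring: $14,900; Riverside Housing: $3,500; Hillcrest Nutrition: $2,350

Clients served total 1,976; headcount total 472.
Composite weights (70% clients served + 30% headcount): Lakeview Youth 0.2036; Lower Arts 0.2193; Thornfield Mentoring 0.4154; Riverside Housing 0.0972; Hillcrest Nutrition 0.0646.
Unrounded shares: Lakeview Youth 7,328.64; Lower Arts 7,894.53; Thornfield Mentoring 14,952.73; Riverside Housing 3,498.47; Hillcrest Nutrition 2,325.62.
Rounded to nearest $50: Lakeview Youth $7,350; Lower Arts $7,900; Thornfield Mentoring $14,950; Riverside Housing $3,500; Hillcrest Nutrition $2,350. Sum = $36,050.
Difference $36,000 − $36,050 = −$50 applied to largest allocation (Thornfield Mentoring): Thornfield Mentoring becomes $14,900.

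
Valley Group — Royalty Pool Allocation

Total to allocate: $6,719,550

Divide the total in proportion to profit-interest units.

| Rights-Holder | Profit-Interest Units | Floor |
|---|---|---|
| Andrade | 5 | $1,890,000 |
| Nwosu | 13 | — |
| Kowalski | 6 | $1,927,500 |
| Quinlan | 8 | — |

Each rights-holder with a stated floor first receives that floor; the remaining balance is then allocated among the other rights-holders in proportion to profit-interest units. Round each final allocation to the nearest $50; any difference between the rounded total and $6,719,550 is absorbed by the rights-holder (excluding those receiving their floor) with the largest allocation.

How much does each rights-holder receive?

Minimums first: Andrade $1,890,000; Kowalski $1,927,500. Balance $2,902,050.
Balance split over remaining profit-interest units 21: Nwosu 1,796,507.14 → $1,796,500; Quinlan 1,105,542.86 → $1,105,550.

Andrade: $1,890,000; Nwosu: $1,796,500; Kowalski: $1,927,500; Quinlan: $1,105,550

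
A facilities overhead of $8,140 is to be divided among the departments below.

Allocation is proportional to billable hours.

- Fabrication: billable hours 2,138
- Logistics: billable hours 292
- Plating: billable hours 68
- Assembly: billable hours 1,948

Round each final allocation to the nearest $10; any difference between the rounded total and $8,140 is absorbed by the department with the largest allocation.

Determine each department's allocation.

Billable hours total: 4,446.
Pro-rata amounts: Fabrication 2,138/4,446 × $8,140 = 3,914.38; Logistics 292/4,446 × $8,140 = 534.61; Plating 68/4,446 × $8,140 = 124.50; Assembly 1,948/4,446 × $8,140 = 3,566.51.
After rounding ($10): Fabrication $3,910; Logistics $530; Plating $120; Assembly $3,570. Sum = $8,130.
Difference $8,140 − $8,130 = +$10 applied to largest allocation (Fabrication): Fabrication becomes $3,920.

Fabrication: $3,920 · Logistics: $530 · Plating: $120 · Assembly: $3,570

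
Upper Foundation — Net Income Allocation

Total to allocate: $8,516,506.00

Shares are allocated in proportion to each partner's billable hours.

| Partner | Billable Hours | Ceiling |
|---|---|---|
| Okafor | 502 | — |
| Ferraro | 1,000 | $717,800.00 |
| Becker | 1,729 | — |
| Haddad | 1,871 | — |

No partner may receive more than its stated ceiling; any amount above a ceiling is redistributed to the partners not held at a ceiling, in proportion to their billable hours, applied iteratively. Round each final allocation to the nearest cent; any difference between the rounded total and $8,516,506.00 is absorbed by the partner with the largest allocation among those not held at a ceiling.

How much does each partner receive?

Okafor: $954,400.39 | Ferraro: $717,800.00 | Becker: $3,287,167.89 | Haddad: $3,557,137.72

Combined billable hours = 5,102.
Proportional shares (ignoring caps): Okafor 837,962.7621; Ferraro 1,669,248.5300; Becker 2,886,130.7083; Haddad 3,123,163.9996.
Capped: Ferraro ($717,800.00); remaining pool $7,798,706.00 reallocated over remaining billable hours 4,102.
Redistributed shares: Okafor 954,400.3930 → $954,400.39; Becker 3,287,167.8874 → $3,287,167.89; Haddad 3,557,137.7196 → $3,557,137.72.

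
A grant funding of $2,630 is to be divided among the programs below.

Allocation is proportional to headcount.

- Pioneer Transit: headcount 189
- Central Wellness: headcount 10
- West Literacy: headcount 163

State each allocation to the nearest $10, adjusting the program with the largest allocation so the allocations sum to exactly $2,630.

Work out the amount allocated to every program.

Pioneer Transit: $1,380 | Central Wellness: $70 | West Literacy: $1,180

Combined headcount = 362.
Proportional shares: Pioneer Transit 189/362 × $2,630 = 1,373.12; Central Wellness 10/362 × $2,630 = 72.65; West Literacy 163/362 × $2,630 = 1,184.23.
After rounding ($10): Pioneer Transit $1,370; Central Wellness $70; West Literacy $1,180. Sum = $2,620.
Difference $2,630 − $2,620 = +$10 applied to largest allocation (Pioneer Transit): Pioneer Transit becomes $1,380.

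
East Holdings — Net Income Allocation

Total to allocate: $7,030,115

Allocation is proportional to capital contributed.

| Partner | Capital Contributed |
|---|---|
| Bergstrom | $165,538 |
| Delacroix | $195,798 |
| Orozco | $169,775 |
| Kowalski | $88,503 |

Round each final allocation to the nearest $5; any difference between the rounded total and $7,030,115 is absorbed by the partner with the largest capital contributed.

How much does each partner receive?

Total capital contributed = 619,614.
Pro-rata amounts: Bergstrom 165,538/619,614 × $7,030,115 = 1,878,187.35; Delacroix 195,798/619,614 × $7,030,115 = 2,221,516.07; Orozco 169,775/619,614 × $7,030,115 = 1,926,260.18; Kowalski 88,503/619,614 × $7,030,115 = 1,004,151.40.
After rounding ($5): Bergstrom $1,878,185; Delacroix $2,221,515; Orozco $1,926,260; Kowalski $1,004,150. Sum = $7,030,110.
Difference $7,030,115 − $7,030,110 = +$5 applied to largest capital contributed (Delacroix): Delacroix becomes $2,221,520.

Bergstrom: $1,878,185 · Delacroix: $2,221,520 · Orozco: $1,926,260 · Kowalski: $1,004,150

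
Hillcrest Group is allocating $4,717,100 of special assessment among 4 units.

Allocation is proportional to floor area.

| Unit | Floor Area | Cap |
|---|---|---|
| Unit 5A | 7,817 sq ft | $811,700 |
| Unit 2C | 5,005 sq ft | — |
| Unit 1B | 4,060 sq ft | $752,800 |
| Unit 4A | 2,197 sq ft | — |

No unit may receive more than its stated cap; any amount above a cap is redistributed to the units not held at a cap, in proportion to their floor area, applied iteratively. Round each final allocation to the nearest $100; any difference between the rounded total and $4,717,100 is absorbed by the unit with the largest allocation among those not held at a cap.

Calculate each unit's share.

Unit 5A: $811,700; Unit 2C: $2,190,900; Unit 1B: $752,800; Unit 4A: $961,700

Floor area total: 19,079.
Proportional shares (ignoring caps): Unit 5A 1,932,678.37; Unit 2C 1,237,438.31; Unit 1B 1,003,796.11; Unit 4A 543,187.21.
Cap binds for Unit 5A ($811,700), Unit 1B ($752,800); residual $3,152,600 reallocated over remaining floor area 7,202.
Remaining shares: Unit 2C 2,190,886.28 → $2,190,900; Unit 4A 961,713.72 → $961,700.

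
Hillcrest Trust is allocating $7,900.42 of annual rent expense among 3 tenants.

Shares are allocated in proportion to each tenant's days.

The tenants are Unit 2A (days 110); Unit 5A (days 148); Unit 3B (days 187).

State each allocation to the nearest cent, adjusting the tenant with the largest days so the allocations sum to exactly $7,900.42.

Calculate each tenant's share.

Unit 2A: $1,952.91 · Unit 5A: $2,627.56 · Unit 3B: $3,319.95

Total days = 110 + 148 + 187 = 445.
Unrounded shares: Unit 2A 1,952.9128; Unit 5A 2,627.5554; Unit 3B 3,319.9518.
Rounded to nearest cent: Unit 2A $1,952.91; Unit 5A $2,627.56; Unit 3B $3,319.95. Sum = $7,900.42.
Rounded total matches; no reconciliation needed.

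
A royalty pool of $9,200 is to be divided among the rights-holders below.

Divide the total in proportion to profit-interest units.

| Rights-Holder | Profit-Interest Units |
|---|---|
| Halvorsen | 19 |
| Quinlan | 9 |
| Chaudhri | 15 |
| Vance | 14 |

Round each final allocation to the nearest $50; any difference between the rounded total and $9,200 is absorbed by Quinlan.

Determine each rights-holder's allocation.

Total profit-interest units = 57.
Raw shares: Halvorsen 19/57 × $9,200 = 3,066.67; Quinlan 9/57 × $9,200 = 1,452.63; Chaudhri 15/57 × $9,200 = 2,421.05; Vance 14/57 × $9,200 = 2,259.65.
At nearest $50: Halvorsen $3,050; Quinlan $1,450; Chaudhri $2,400; Vance $2,250. Sum = $9,150.
Difference $9,200 − $9,150 = +$50 applied to Quinlan: Quinlan becomes $1,500.

Halvorsen: $3,050 · Quinlan: $1,500 · Chaudhri: $2,400 · Vance: $2,250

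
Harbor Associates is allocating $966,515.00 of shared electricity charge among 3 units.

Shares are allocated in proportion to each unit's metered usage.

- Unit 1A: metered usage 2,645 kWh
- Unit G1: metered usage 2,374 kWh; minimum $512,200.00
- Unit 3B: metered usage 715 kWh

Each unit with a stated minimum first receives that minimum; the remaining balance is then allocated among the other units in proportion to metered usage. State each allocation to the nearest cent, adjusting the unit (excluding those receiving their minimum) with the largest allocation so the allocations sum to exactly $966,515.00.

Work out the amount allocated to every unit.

Unit 1A: $357,637.85 | Unit G1: $512,200.00 | Unit 3B: $96,677.15

Fund the minimums — Unit G1 $512,200.00. Residual $454,315.00.
Residual split over remaining metered usage 3,360: Unit 1A 357,637.8497 → $357,637.85; Unit 3B 96,677.1503 → $96,677.15.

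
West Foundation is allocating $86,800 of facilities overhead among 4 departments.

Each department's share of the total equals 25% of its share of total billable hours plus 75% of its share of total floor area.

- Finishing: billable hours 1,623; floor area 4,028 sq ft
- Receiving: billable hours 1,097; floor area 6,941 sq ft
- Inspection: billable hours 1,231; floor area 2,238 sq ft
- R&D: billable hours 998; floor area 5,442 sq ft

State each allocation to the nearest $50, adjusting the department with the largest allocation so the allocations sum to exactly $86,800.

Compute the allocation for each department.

Finishing: $21,200 · Receiving: $29,050 · Inspection: $13,200 · R&D: $23,350

Billable hours total 4,949; floor area total 18,649.
Composite weights (25% billable hours + 75% floor area): Finishing 0.2440; Receiving 0.3346; Inspection 0.1522; R&D 0.2693.
Proportional shares: Finishing 21,177.37; Receiving 29,039.71; Inspection 13,210.01; R&D 23,372.91.
Rounded to nearest $50: Finishing $21,200; Receiving $29,050; Inspection $13,200; R&D $23,350. Sum = $86,800.
Rounded total matches; no reconciliation needed.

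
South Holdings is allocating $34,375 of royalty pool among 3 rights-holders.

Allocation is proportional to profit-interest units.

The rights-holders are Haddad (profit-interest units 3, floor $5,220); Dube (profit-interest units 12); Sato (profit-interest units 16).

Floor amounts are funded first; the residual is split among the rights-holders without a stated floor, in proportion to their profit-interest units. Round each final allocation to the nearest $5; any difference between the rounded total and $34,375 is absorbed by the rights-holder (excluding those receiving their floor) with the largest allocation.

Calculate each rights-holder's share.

Minimums first: Haddad $5,220. Balance $29,155.
Balance split over remaining profit-interest units 28: Dube 12,495.00 → $12,495; Sato 16,660.00 → $16,660.

Haddad: $5,220 | Dube: $12,495 | Sato: $16,660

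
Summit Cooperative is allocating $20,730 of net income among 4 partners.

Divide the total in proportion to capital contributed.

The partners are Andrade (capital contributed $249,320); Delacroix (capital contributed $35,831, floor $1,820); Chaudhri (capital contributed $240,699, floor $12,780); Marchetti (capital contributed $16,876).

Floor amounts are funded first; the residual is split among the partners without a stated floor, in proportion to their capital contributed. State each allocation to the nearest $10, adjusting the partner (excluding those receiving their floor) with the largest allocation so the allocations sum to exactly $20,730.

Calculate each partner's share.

Andrade: $5,740 · Delacroix: $1,820 · Chaudhri: $12,780 · Marchetti: $390

Fund the minimums — Delacroix $1,820; Chaudhri $12,780. Remaining pool $6,130.
Remaining pool split over remaining capital contributed 266,196: Andrade 5,741.38 → $5,740; Marchetti 388.62 → $390.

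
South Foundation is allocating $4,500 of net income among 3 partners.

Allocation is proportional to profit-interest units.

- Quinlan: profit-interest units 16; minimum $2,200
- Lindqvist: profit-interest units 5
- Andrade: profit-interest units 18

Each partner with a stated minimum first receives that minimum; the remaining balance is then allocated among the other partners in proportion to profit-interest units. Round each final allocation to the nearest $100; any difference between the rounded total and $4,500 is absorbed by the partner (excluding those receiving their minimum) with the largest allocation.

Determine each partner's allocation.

Fund the minimums — Quinlan $2,200. Residual $2,300.
Residual split over remaining profit-interest units 23: Lindqvist 500.00 → $500; Andrade 1,800.00 → $1,800.

Quinlan: $2,200; Lindqvist: $500; Andrade: $1,800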